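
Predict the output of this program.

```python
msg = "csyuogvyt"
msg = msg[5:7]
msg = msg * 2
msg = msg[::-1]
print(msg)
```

vgvg

slice [5:7] → 'gv'
repeat ×2 → 'gvgv'
reverse → 'vgvg'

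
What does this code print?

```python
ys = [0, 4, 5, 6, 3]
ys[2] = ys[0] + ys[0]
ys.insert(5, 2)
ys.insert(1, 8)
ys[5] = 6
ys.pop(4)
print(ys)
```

ys[2] = ys[0]+ys[0] = 0+0 = 0 → [0, 4, 0, 6, 3]
insert 2 at 5 → [0, 4, 0, 6, 3, 2]
insert 8 at 1 → [0, 8, 4, 0, 6, 3, 2]
ys[5] = 6 → [0, 8, 4, 0, 6, 6, 2]
pop(4) removes 6 → [0, 8, 4, 0, 6, 2]

[0, 8, 4, 0, 6, 2]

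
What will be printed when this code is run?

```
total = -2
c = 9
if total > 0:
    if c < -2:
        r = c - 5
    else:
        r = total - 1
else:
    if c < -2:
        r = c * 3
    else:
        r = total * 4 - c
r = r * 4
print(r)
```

total=-2, c=9
total > 0 is False; c < -2 is False
→ r = total * 4 - c = -17
r = (-17)*4 = -68

-68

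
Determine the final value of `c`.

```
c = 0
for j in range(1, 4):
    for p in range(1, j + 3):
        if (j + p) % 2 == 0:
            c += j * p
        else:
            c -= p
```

j=1,p=1: even sum, c = 0+1 = 1
j=1,p=2: odd sum, c = 1-2 = -1
j=1,p=3: even sum, c = (-1)+3 = 2
j=2,p=1: odd sum, c = 2-1 = 1
j=2,p=2: even sum, c = 1+4 = 5
j=2,p=3: odd sum, c = 5-3 = 2
j=2,p=4: even sum, c = 2+8 = 10
j=3,p=1: even sum, c = 10+3 = 13
j=3,p=2: odd sum, c = 13-2 = 11
j=3,p=3: even sum, c = 11+9 = 20
j=3,p=4: odd sum, c = 20-4 = 16
j=3,p=5: even sum, c = 16+15 = 31

31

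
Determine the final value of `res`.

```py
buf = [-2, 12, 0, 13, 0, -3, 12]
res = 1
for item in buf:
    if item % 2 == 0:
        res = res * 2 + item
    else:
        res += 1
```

114

item=-2: even, res = 1*2+(-2) = 0
item=12: even, res = 0*2+12 = 12
item=0: even, res = 12*2+0 = 24
item=13: not even, res = 24+1 = 25
item=0: even, res = 25*2+0 = 50
item=-3: not even, res = 50+1 = 51
item=12: even, res = 51*2+12 = 114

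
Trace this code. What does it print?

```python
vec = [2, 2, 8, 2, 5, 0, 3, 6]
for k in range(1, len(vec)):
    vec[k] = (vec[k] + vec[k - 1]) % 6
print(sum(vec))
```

18

k=1: vec[1] = (2+2)%6 = 4 → [2, 4, 8, 2, 5, 0, 3, 6]
k=2: vec[2] = (8+4)%6 = 0 → [2, 4, 0, 2, 5, 0, 3, 6]
k=3: vec[3] = (2+0)%6 = 2 → [2, 4, 0, 2, 5, 0, 3, 6]
k=4: vec[4] = (5+2)%6 = 1 → [2, 4, 0, 2, 1, 0, 3, 6]
k=5: vec[5] = (0+1)%6 = 1 → [2, 4, 0, 2, 1, 1, 3, 6]
k=6: vec[6] = (3+1)%6 = 4 → [2, 4, 0, 2, 1, 1, 4, 6]
k=7: vec[7] = (6+4)%6 = 4 → [2, 4, 0, 2, 1, 1, 4, 4]
sum = 18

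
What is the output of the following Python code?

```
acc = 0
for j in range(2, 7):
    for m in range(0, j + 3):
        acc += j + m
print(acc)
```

j=2,m=0: acc = 0+2 = 2
j=2,m=1: acc = 2+3 = 5
j=2,m=2: acc = 5+4 = 9
j=2,m=3: acc = 9+5 = 14
j=2,m=4: acc = 14+6 = 20
j=3,m=0: acc = 20+3 = 23
j=3,m=1: acc = 23+4 = 27
j=3,m=2: acc = 27+5 = 32
j=3,m=3: acc = 32+6 = 38
j=3,m=4: acc = 38+7 = 45
j=3,m=5: acc = 45+8 = 53
j=4,m=0: acc = 53+4 = 57
j=4,m=1: acc = 57+5 = 62
j=4,m=2: acc = 62+6 = 68
j=4,m=3: acc = 68+7 = 75
j=4,m=4: acc = 75+8 = 83
j=4,m=5: acc = 83+9 = 92
j=4,m=6: acc = 92+10 = 102
j=5,m=0: acc = 102+5 = 107
j=5,m=1: acc = 107+6 = 113
j=5,m=2: acc = 113+7 = 120
j=5,m=3: acc = 120+8 = 128
j=5,m=4: acc = 128+9 = 137
j=5,m=5: acc = 137+10 = 147
j=5,m=6: acc = 147+11 = 158
j=5,m=7: acc = 158+12 = 170
j=6,m=0: acc = 170+6 = 176
j=6,m=1: acc = 176+7 = 183
j=6,m=2: acc = 183+8 = 191
j=6,m=3: acc = 191+9 = 200
j=6,m=4: acc = 200+10 = 210
j=6,m=5: acc = 210+11 = 221
j=6,m=6: acc = 221+12 = 233
j=6,m=7: acc = 233+13 = 246
j=6,m=8: acc = 246+14 = 260

260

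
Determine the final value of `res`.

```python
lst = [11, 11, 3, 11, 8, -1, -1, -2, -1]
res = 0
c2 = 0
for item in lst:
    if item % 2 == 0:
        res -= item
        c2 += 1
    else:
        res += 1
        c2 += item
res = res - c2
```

-34

item=11: not even, res = 0+1 = 1; c2=11
item=11: not even, res = 1+1 = 2; c2=22
item=3: not even, res = 2+1 = 3; c2=25
item=11: not even, res = 3+1 = 4; c2=36
item=8: even, res = 4-8 = -4; c2=37
item=-1: not even, res = (-4)+1 = -3; c2=36
item=-1: not even, res = (-3)+1 = -2; c2=35
item=-2: even, res = (-2)-(-2) = 0; c2=36
item=-1: not even, res = 0+1 = 1; c2=35
res-c2 = 1-35 = -34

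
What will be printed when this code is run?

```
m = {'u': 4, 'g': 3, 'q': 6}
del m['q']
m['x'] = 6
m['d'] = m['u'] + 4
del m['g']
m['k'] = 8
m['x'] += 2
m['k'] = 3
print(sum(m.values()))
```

del 'q' → {'u': 4, 'g': 3}
m['x'] = 6 → {'u': 4, 'g': 3, 'x': 6}
m['d'] = m['u']+4 = 8 → {'u': 4, 'g': 3, 'x': 6, 'd': 8}
del 'g' → {'u': 4, 'x': 6, 'd': 8}
m['k'] = 8 → {'u': 4, 'x': 6, 'd': 8, 'k': 8}
m['x'] = 6+2 = 8 → {'u': 4, 'x': 8, 'd': 8, 'k': 8}
m['k'] = 3 → {'u': 4, 'x': 8, 'd': 8, 'k': 3}
sum of values = 23

23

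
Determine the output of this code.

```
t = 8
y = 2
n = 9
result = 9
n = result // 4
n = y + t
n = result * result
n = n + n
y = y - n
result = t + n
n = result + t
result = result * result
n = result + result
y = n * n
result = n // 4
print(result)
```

14450

n = 9//4 = 2
n = 2+8 = 10
n = 9*9 = 81
n = 81+81 = 162
y = 2-162 = -160
result = 8+162 = 170
n = 170+8 = 178
result = 170*170 = 28900
n = 28900+28900 = 57800
y = 57800*57800 = 3340840000
result = 57800//4 = 14450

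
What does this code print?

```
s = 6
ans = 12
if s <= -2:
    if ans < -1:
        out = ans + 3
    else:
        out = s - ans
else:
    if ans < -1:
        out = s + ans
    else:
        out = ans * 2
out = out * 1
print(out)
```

24

s=6, ans=12
s <= -2 is False; ans < -1 is False
→ out = ans * 2 = 24
out = 24*1 = 24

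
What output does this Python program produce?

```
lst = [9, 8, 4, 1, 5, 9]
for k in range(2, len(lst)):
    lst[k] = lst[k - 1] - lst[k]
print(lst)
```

k=2: lst[2] = 8-4 = 4 → [9, 8, 4, 1, 5, 9]
k=3: lst[3] = 4-1 = 3 → [9, 8, 4, 3, 5, 9]
k=4: lst[4] = 3-5 = -2 → [9, 8, 4, 3, -2, 9]
k=5: lst[5] = (-2)-9 = -11 → [9, 8, 4, 3, -2, -11]

[9, 8, 4, 3, -2, -11]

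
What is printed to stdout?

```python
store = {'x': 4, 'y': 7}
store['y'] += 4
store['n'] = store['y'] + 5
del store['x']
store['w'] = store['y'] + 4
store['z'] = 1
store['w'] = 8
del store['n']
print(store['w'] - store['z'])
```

store['y'] = 7+4 = 11 → {'x': 4, 'y': 11}
store['n'] = store['y']+5 = 16 → {'x': 4, 'y': 11, 'n': 16}
del 'x' → {'y': 11, 'n': 16}
store['w'] = store['y']+4 = 15 → {'y': 11, 'n': 16, 'w': 15}
store['z'] = 1 → {'y': 11, 'n': 16, 'w': 15, 'z': 1}
store['w'] = 8 → {'y': 11, 'n': 16, 'w': 8, 'z': 1}
del 'n' → {'y': 11, 'w': 8, 'z': 1}
store['w']-store['z'] = 8-1 = 7

7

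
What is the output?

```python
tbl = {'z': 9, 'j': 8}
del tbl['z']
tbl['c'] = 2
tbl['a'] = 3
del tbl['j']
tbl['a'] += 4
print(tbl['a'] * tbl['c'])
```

del 'z' → {'j': 8}
tbl['c'] = 2 → {'j': 8, 'c': 2}
tbl['a'] = 3 → {'j': 8, 'c': 2, 'a': 3}
del 'j' → {'c': 2, 'a': 3}
tbl['a'] = 3+4 = 7 → {'c': 2, 'a': 7}
tbl['a']*tbl['c'] = 7*2 = 14

14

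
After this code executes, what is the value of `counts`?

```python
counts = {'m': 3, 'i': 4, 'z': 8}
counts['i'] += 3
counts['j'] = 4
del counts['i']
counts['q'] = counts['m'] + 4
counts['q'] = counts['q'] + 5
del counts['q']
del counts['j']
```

counts['i'] = 4+3 = 7 → {'m': 3, 'i': 7, 'z': 8}
counts['j'] = 4 → {'m': 3, 'i': 7, 'z': 8, 'j': 4}
del 'i' → {'m': 3, 'z': 8, 'j': 4}
counts['q'] = counts['m']+4 = 7 → {'m': 3, 'z': 8, 'j': 4, 'q': 7}
counts['q'] = counts['q']+5 = 12 → {'m': 3, 'z': 8, 'j': 4, 'q': 12}
del 'q' → {'m': 3, 'z': 8, 'j': 4}
del 'j' → {'m': 3, 'z': 8}

{'m': 3, 'z': 8}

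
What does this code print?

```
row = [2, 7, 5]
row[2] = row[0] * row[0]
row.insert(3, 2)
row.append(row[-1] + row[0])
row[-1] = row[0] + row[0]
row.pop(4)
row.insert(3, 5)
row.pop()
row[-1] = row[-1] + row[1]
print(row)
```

row[2] = row[0]*row[0] = 2*2 = 4 → [2, 7, 4]
insert 2 at 3 → [2, 7, 4, 2]
append row[-1]+row[0] = 2+2 = 4 → [2, 7, 4, 2, 4]
row[-1] = row[0]+row[0] = 2+2 = 4 → [2, 7, 4, 2, 4]
pop(4) removes 4 → [2, 7, 4, 2]
insert 5 at 3 → [2, 7, 4, 5, 2]
pop() removes 2 → [2, 7, 4, 5]
row[-1] = row[-1]+row[1] = 5+7 = 12 → [2, 7, 4, 12]

[2, 7, 4, 12]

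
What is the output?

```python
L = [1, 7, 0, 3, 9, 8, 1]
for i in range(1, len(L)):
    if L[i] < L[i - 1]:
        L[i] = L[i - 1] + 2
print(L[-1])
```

17

i=1: 7>=1, unchanged → [1, 7, 0, 3, 9, 8, 1]
i=2: 0<7, L[2] = 7+2 = 9 → [1, 7, 9, 3, 9, 8, 1]
i=3: 3<9, L[3] = 9+2 = 11 → [1, 7, 9, 11, 9, 8, 1]
i=4: 9<11, L[4] = 11+2 = 13 → [1, 7, 9, 11, 13, 8, 1]
i=5: 8<13, L[5] = 13+2 = 15 → [1, 7, 9, 11, 13, 15, 1]
i=6: 1<15, L[6] = 15+2 = 17 → [1, 7, 9, 11, 13, 15, 17]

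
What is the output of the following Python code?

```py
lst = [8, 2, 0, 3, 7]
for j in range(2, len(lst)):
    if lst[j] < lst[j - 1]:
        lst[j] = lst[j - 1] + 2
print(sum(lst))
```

27

j=2: 0<2, lst[2] = 2+2 = 4 → [8, 2, 4, 3, 7]
j=3: 3<4, lst[3] = 4+2 = 6 → [8, 2, 4, 6, 7]
j=4: 7>=6, unchanged → [8, 2, 4, 6, 7]
sum = 27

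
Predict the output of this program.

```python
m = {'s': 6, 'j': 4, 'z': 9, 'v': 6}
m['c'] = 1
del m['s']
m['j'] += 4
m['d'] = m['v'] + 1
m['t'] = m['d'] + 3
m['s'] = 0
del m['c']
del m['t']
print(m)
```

{'j': 8, 'z': 9, 'v': 6, 'd': 7, 's': 0}

m['c'] = 1 → {'s': 6, 'j': 4, 'z': 9, 'v': 6, 'c': 1}
del 's' → {'j': 4, 'z': 9, 'v': 6, 'c': 1}
m['j'] = 4+4 = 8 → {'j': 8, 'z': 9, 'v': 6, 'c': 1}
m['d'] = m['v']+1 = 7 → {'j': 8, 'z': 9, 'v': 6, 'c': 1, 'd': 7}
m['t'] = m['d']+3 = 10 → {'j': 8, 'z': 9, 'v': 6, 'c': 1, 'd': 7, 't': 10}
m['s'] = 0 → {'j': 8, 'z': 9, 'v': 6, 'c': 1, 'd': 7, 't': 10, 's': 0}
del 'c' → {'j': 8, 'z': 9, 'v': 6, 'd': 7, 't': 10, 's': 0}
del 't' → {'j': 8, 'z': 9, 'v': 6, 'd': 7, 's': 0}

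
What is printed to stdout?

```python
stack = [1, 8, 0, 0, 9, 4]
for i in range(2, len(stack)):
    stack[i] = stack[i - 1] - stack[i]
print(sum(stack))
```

i=2: stack[2] = 8-0 = 8 → [1, 8, 8, 0, 9, 4]
i=3: stack[3] = 8-0 = 8 → [1, 8, 8, 8, 9, 4]
i=4: stack[4] = 8-9 = -1 → [1, 8, 8, 8, -1, 4]
i=5: stack[5] = (-1)-4 = -5 → [1, 8, 8, 8, -1, -5]
sum = 19

19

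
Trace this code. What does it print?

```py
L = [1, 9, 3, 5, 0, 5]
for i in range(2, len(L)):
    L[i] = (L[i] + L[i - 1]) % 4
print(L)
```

[1, 9, 0, 1, 1, 2]

i=2: L[2] = (3+9)%4 = 0 → [1, 9, 0, 5, 0, 5]
i=3: L[3] = (5+0)%4 = 1 → [1, 9, 0, 1, 0, 5]
i=4: L[4] = (0+1)%4 = 1 → [1, 9, 0, 1, 1, 5]
i=5: L[5] = (5+1)%4 = 2 → [1, 9, 0, 1, 1, 2]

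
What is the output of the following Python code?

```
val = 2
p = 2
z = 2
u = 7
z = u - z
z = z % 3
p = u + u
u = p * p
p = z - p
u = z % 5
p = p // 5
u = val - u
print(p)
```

z = 7-2 = 5
z = 5%3 = 2
p = 7+7 = 14
u = 14*14 = 196
p = 2-14 = -12
u = 2%5 = 2
p = (-12)//5 = -3
u = 2-2 = 0

-3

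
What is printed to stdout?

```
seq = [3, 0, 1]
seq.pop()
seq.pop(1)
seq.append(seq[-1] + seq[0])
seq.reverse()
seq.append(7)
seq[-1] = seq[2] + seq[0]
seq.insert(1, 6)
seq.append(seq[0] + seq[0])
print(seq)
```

[6, 6, 3, 13, 12]

pop() removes 1 → [3, 0]
pop(1) removes 0 → [3]
append seq[-1]+seq[0] = 3+3 = 6 → [3, 6]
reverse → [6, 3]
append 7 → [6, 3, 7]
seq[-1] = seq[2]+seq[0] = 7+6 = 13 → [6, 3, 13]
insert 6 at 1 → [6, 6, 3, 13]
append seq[0]+seq[0] = 6+6 = 12 → [6, 6, 3, 13, 12]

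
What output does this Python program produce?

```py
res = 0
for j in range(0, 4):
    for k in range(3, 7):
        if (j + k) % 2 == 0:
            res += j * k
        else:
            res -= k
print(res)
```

16

j=0,k=3: odd sum, res = 0-3 = -3
j=0,k=4: even sum, res = (-3)+0 = -3
j=0,k=5: odd sum, res = (-3)-5 = -8
j=0,k=6: even sum, res = (-8)+0 = -8
j=1,k=3: even sum, res = (-8)+3 = -5
j=1,k=4: odd sum, res = (-5)-4 = -9
j=1,k=5: even sum, res = (-9)+5 = -4
j=1,k=6: odd sum, res = (-4)-6 = -10
j=2,k=3: odd sum, res = (-10)-3 = -13
j=2,k=4: even sum, res = (-13)+8 = -5
j=2,k=5: odd sum, res = (-5)-5 = -10
j=2,k=6: even sum, res = (-10)+12 = 2
j=3,k=3: even sum, res = 2+9 = 11
j=3,k=4: odd sum, res = 11-4 = 7
j=3,k=5: even sum, res = 7+15 = 22
j=3,k=6: odd sum, res = 22-6 = 16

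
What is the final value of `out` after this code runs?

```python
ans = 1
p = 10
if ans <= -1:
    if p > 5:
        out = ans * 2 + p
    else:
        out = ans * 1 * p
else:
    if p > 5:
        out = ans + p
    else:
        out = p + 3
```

11

ans=1, p=10
ans <= -1 is False; p > 5 is True
→ out = ans + p = 11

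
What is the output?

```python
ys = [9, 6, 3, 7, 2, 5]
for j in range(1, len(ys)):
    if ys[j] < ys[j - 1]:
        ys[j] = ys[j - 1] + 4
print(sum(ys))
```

114

j=1: 6<9, ys[1] = 9+4 = 13 → [9, 13, 3, 7, 2, 5]
j=2: 3<13, ys[2] = 13+4 = 17 → [9, 13, 17, 7, 2, 5]
j=3: 7<17, ys[3] = 17+4 = 21 → [9, 13, 17, 21, 2, 5]
j=4: 2<21, ys[4] = 21+4 = 25 → [9, 13, 17, 21, 25, 5]
j=5: 5<25, ys[5] = 25+4 = 29 → [9, 13, 17, 21, 25, 29]
sum = 114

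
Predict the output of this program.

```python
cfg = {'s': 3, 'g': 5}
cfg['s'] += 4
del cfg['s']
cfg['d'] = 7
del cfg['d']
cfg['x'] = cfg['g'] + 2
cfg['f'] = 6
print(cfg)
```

cfg['s'] = 3+4 = 7 → {'s': 7, 'g': 5}
del 's' → {'g': 5}
cfg['d'] = 7 → {'g': 5, 'd': 7}
del 'd' → {'g': 5}
cfg['x'] = cfg['g']+2 = 7 → {'g': 5, 'x': 7}
cfg['f'] = 6 → {'g': 5, 'x': 7, 'f': 6}

{'g': 5, 'x': 7, 'f': 6}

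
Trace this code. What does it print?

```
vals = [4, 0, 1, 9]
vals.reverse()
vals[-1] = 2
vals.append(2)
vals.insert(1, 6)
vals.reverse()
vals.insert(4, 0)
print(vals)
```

[2, 2, 0, 1, 0, 6, 9]

reverse → [9, 1, 0, 4]
vals[-1] = 2 → [9, 1, 0, 2]
append 2 → [9, 1, 0, 2, 2]
insert 6 at 1 → [9, 6, 1, 0, 2, 2]
reverse → [2, 2, 0, 1, 6, 9]
insert 0 at 4 → [2, 2, 0, 1, 0, 6, 9]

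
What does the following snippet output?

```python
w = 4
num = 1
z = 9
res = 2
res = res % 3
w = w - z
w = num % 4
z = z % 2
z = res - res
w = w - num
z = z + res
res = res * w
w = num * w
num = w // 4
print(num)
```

0

res = 2%3 = 2
w = 4-9 = -5
w = 1%4 = 1
z = 9%2 = 1
z = 2-2 = 0
w = 1-1 = 0
z = 0+2 = 2
res = 2*0 = 0
w = 1*0 = 0
num = 0//4 = 0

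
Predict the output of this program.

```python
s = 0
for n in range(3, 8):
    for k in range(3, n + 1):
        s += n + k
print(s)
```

150

n=3,k=3: s = 0+6 = 6
n=4,k=3: s = 6+7 = 13
n=4,k=4: s = 13+8 = 21
n=5,k=3: s = 21+8 = 29
n=5,k=4: s = 29+9 = 38
n=5,k=5: s = 38+10 = 48
n=6,k=3: s = 48+9 = 57
n=6,k=4: s = 57+10 = 67
n=6,k=5: s = 67+11 = 78
n=6,k=6: s = 78+12 = 90
n=7,k=3: s = 90+10 = 100
n=7,k=4: s = 100+11 = 111
n=7,k=5: s = 111+12 = 123
n=7,k=6: s = 123+13 = 136
n=7,k=7: s = 136+14 = 150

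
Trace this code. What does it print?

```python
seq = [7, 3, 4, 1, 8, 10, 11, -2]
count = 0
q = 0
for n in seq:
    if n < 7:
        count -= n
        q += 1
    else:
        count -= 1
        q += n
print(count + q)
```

n=7: not <7, count = 0-1 = -1; q=7
n=3: <7, count = (-1)-3 = -4; q=8
n=4: <7, count = (-4)-4 = -8; q=9
n=1: <7, count = (-8)-1 = -9; q=10
n=8: not <7, count = (-9)-1 = -10; q=18
n=10: not <7, count = (-10)-1 = -11; q=28
n=11: not <7, count = (-11)-1 = -12; q=39
n=-2: <7, count = (-12)-(-2) = -10; q=40
count+q = (-10)+40 = 30

30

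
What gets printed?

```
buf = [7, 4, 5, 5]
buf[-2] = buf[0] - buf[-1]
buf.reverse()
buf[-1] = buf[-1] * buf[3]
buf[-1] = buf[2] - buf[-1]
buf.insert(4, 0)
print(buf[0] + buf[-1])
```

5

buf[-2] = buf[0]-buf[-1] = 7-5 = 2 → [7, 4, 2, 5]
reverse → [5, 2, 4, 7]
buf[-1] = buf[-1]*buf[3] = 7*7 = 49 → [5, 2, 4, 49]
buf[-1] = buf[2]-buf[-1] = 4-49 = -45 → [5, 2, 4, -45]
insert 0 at 4 → [5, 2, 4, -45, 0]
buf[0]+buf[-1] = 5+0 = 5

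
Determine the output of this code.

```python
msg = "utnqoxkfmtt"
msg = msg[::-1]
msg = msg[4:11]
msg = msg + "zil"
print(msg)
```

kxoqntuzil

reverse → 'ttmfkxoqntu'
slice [4:11] → 'kxoqntu'
+ 'zil' → 'kxoqntuzil'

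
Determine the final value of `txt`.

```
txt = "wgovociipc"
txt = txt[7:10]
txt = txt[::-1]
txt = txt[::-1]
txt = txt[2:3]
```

'c'

slice [7:10] → 'ipc'
reverse → 'cpi'
reverse → 'ipc'
slice [2:3] → 'c'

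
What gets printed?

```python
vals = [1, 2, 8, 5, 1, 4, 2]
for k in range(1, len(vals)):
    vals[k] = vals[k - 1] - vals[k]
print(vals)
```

k=1: vals[1] = 1-2 = -1 → [1, -1, 8, 5, 1, 4, 2]
k=2: vals[2] = (-1)-8 = -9 → [1, -1, -9, 5, 1, 4, 2]
k=3: vals[3] = (-9)-5 = -14 → [1, -1, -9, -14, 1, 4, 2]
k=4: vals[4] = (-14)-1 = -15 → [1, -1, -9, -14, -15, 4, 2]
k=5: vals[5] = (-15)-4 = -19 → [1, -1, -9, -14, -15, -19, 2]
k=6: vals[6] = (-19)-2 = -21 → [1, -1, -9, -14, -15, -19, -21]

[1, -1, -9, -14, -15, -19, -21]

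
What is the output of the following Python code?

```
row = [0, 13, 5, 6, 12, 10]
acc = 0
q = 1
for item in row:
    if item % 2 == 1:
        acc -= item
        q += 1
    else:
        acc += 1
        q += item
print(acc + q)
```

item=0: not odd, acc = 0+1 = 1; q=1
item=13: odd, acc = 1-13 = -12; q=2
item=5: odd, acc = (-12)-5 = -17; q=3
item=6: not odd, acc = (-17)+1 = -16; q=9
item=12: not odd, acc = (-16)+1 = -15; q=21
item=10: not odd, acc = (-15)+1 = -14; q=31
acc+q = (-14)+31 = 17

17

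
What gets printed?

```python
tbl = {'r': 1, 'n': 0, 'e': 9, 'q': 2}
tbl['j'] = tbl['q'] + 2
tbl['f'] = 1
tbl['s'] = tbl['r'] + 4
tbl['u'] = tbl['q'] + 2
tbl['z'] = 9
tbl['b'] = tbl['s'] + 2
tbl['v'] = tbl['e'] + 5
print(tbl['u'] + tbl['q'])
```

tbl['j'] = tbl['q']+2 = 4 → {'r': 1, 'n': 0, 'e': 9, 'q': 2, 'j': 4}
tbl['f'] = 1 → {'r': 1, 'n': 0, 'e': 9, 'q': 2, 'j': 4, 'f': 1}
tbl['s'] = tbl['r']+4 = 5 → {'r': 1, 'n': 0, 'e': 9, 'q': 2, 'j': 4, 'f': 1, 's': 5}
tbl['u'] = tbl['q']+2 = 4 → {'r': 1, 'n': 0, 'e': 9, 'q': 2, 'j': 4, 'f': 1, 's': 5, 'u': 4}
tbl['z'] = 9 → {'r': 1, 'n': 0, 'e': 9, 'q': 2, 'j': 4, 'f': 1, 's': 5, 'u': 4, 'z': 9}
tbl['b'] = tbl['s']+2 = 7 → {'r': 1, 'n': 0, 'e': 9, 'q': 2, 'j': 4, 'f': 1, 's': 5, 'u': 4, 'z': 9, 'b': 7}
tbl['v'] = tbl['e']+5 = 14 → {'r': 1, 'n': 0, 'e': 9, 'q': 2, 'j': 4, 'f': 1, 's': 5, 'u': 4, 'z': 9, 'b': 7, 'v': 14}
tbl['u']+tbl['q'] = 4+2 = 6

6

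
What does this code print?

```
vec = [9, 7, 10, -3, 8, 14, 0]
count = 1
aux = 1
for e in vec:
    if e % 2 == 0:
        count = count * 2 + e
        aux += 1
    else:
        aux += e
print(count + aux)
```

e=9: not even; aux=10
e=7: not even; aux=17
e=10: even, count = 1*2+10 = 12; aux=18
e=-3: not even; aux=15
e=8: even, count = 12*2+8 = 32; aux=16
e=14: even, count = 32*2+14 = 78; aux=17
e=0: even, count = 78*2+0 = 156; aux=18
count+aux = 156+18 = 174

174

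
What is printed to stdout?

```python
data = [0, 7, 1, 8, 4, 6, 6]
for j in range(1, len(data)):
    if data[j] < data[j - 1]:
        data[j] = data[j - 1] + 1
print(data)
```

j=1: 7>=0, unchanged → [0, 7, 1, 8, 4, 6, 6]
j=2: 1<7, data[2] = 7+1 = 8 → [0, 7, 8, 8, 4, 6, 6]
j=3: 8>=8, unchanged → [0, 7, 8, 8, 4, 6, 6]
j=4: 4<8, data[4] = 8+1 = 9 → [0, 7, 8, 8, 9, 6, 6]
j=5: 6<9, data[5] = 9+1 = 10 → [0, 7, 8, 8, 9, 10, 6]
j=6: 6<10, data[6] = 10+1 = 11 → [0, 7, 8, 8, 9, 10, 11]

[0, 7, 8, 8, 9, 10, 11]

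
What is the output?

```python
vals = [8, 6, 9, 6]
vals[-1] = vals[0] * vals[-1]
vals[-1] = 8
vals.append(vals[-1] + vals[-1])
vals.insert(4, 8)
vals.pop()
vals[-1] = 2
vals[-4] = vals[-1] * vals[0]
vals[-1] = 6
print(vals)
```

vals[-1] = vals[0]*vals[-1] = 8*6 = 48 → [8, 6, 9, 48]
vals[-1] = 8 → [8, 6, 9, 8]
append vals[-1]+vals[-1] = 8+8 = 16 → [8, 6, 9, 8, 16]
insert 8 at 4 → [8, 6, 9, 8, 8, 16]
pop() removes 16 → [8, 6, 9, 8, 8]
vals[-1] = 2 → [8, 6, 9, 8, 2]
vals[-4] = vals[-1]*vals[0] = 2*8 = 16 → [8, 16, 9, 8, 2]
vals[-1] = 6 → [8, 16, 9, 8, 6]

[8, 16, 9, 8, 6]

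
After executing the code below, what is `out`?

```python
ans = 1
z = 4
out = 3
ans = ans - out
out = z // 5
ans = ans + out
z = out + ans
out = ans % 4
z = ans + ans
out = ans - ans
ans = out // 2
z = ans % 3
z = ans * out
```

0

ans = 1-3 = -2
out = 4//5 = 0
ans = (-2)+0 = -2
z = 0+(-2) = -2
out = (-2)%4 = 2
z = (-2)+(-2) = -4
out = (-2)-(-2) = 0
ans = 0//2 = 0
z = 0%3 = 0
z = 0*0 = 0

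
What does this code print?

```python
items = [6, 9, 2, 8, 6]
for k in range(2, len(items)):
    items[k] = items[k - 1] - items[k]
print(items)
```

k=2: items[2] = 9-2 = 7 → [6, 9, 7, 8, 6]
k=3: items[3] = 7-8 = -1 → [6, 9, 7, -1, 6]
k=4: items[4] = (-1)-6 = -7 → [6, 9, 7, -1, -7]

[6, 9, 7, -1, -7]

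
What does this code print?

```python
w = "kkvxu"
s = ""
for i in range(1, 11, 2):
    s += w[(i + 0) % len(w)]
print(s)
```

kxkvu

i=1: add w[1]='k' → 'k'
i=3: add w[3]='x' → 'kx'
i=5: add w[0]='k' → 'kxk'
i=7: add w[2]='v' → 'kxkv'
i=9: add w[4]='u' → 'kxkvu'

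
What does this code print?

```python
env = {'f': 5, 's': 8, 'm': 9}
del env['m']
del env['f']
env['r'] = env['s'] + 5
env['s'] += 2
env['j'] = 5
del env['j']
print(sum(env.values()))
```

del 'm' → {'f': 5, 's': 8}
del 'f' → {'s': 8}
env['r'] = env['s']+5 = 13 → {'s': 8, 'r': 13}
env['s'] = 8+2 = 10 → {'s': 10, 'r': 13}
env['j'] = 5 → {'s': 10, 'r': 13, 'j': 5}
del 'j' → {'s': 10, 'r': 13}
sum of values = 23

23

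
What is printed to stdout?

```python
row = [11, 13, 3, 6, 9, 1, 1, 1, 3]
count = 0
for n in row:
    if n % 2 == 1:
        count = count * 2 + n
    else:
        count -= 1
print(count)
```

n=11: odd, count = 0*2+11 = 11
n=13: odd, count = 11*2+13 = 35
n=3: odd, count = 35*2+3 = 73
n=6: not odd, count = 73-1 = 72
n=9: odd, count = 72*2+9 = 153
n=1: odd, count = 153*2+1 = 307
n=1: odd, count = 307*2+1 = 615
n=1: odd, count = 615*2+1 = 1231
n=3: odd, count = 1231*2+3 = 2465

2465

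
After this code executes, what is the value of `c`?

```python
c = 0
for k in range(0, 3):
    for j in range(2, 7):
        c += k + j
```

75

k=0,j=2: c = 0+2 = 2
k=0,j=3: c = 2+3 = 5
k=0,j=4: c = 5+4 = 9
k=0,j=5: c = 9+5 = 14
k=0,j=6: c = 14+6 = 20
k=1,j=2: c = 20+3 = 23
k=1,j=3: c = 23+4 = 27
k=1,j=4: c = 27+5 = 32
k=1,j=5: c = 32+6 = 38
k=1,j=6: c = 38+7 = 45
k=2,j=2: c = 45+4 = 49
k=2,j=3: c = 49+5 = 54
k=2,j=4: c = 54+6 = 60
k=2,j=5: c = 60+7 = 67
k=2,j=6: c = 67+8 = 75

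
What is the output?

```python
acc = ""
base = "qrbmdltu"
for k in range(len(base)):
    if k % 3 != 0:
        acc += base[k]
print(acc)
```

rbdlu

k=0: skip
k=1: add 'r' → 'r'
k=2: add 'b' → 'rb'
k=3: skip
k=4: add 'd' → 'rbd'
k=5: add 'l' → 'rbdl'
k=6: skip
k=7: add 'u' → 'rbdlu'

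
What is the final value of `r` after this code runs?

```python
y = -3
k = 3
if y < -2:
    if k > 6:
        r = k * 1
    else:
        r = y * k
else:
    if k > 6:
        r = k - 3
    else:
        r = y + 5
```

y=-3, k=3
y < -2 is True; k > 6 is False
→ r = y * k = -9

-9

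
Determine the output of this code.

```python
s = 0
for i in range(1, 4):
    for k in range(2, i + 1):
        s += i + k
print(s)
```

i=2,k=2: s = 0+4 = 4
i=3,k=2: s = 4+5 = 9
i=3,k=3: s = 9+6 = 15

15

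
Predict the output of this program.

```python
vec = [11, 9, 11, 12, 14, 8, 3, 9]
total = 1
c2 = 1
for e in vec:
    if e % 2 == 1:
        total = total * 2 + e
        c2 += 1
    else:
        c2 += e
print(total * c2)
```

13560

e=11: odd, total = 1*2+11 = 13; c2=2
e=9: odd, total = 13*2+9 = 35; c2=3
e=11: odd, total = 35*2+11 = 81; c2=4
e=12: not odd; c2=16
e=14: not odd; c2=30
e=8: not odd; c2=38
e=3: odd, total = 81*2+3 = 165; c2=39
e=9: odd, total = 165*2+9 = 339; c2=40
total*c2 = 339*40 = 13560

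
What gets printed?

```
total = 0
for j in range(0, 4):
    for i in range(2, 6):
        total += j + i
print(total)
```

j=0,i=2: total = 0+2 = 2
j=0,i=3: total = 2+3 = 5
j=0,i=4: total = 5+4 = 9
j=0,i=5: total = 9+5 = 14
j=1,i=2: total = 14+3 = 17
j=1,i=3: total = 17+4 = 21
j=1,i=4: total = 21+5 = 26
j=1,i=5: total = 26+6 = 32
j=2,i=2: total = 32+4 = 36
j=2,i=3: total = 36+5 = 41
j=2,i=4: total = 41+6 = 47
j=2,i=5: total = 47+7 = 54
j=3,i=2: total = 54+5 = 59
j=3,i=3: total = 59+6 = 65
j=3,i=4: total = 65+7 = 72
j=3,i=5: total = 72+8 = 80

80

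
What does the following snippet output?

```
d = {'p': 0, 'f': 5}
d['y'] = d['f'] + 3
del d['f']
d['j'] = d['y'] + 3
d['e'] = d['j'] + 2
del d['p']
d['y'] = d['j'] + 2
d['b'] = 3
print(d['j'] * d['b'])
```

d['y'] = d['f']+3 = 8 → {'p': 0, 'f': 5, 'y': 8}
del 'f' → {'p': 0, 'y': 8}
d['j'] = d['y']+3 = 11 → {'p': 0, 'y': 8, 'j': 11}
d['e'] = d['j']+2 = 13 → {'p': 0, 'y': 8, 'j': 11, 'e': 13}
del 'p' → {'y': 8, 'j': 11, 'e': 13}
d['y'] = d['j']+2 = 13 → {'y': 13, 'j': 11, 'e': 13}
d['b'] = 3 → {'y': 13, 'j': 11, 'e': 13, 'b': 3}
d['j']*d['b'] = 11*3 = 33

33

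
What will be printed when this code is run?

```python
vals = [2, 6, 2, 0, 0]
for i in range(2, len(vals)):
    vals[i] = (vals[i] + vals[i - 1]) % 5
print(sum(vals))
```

i=2: vals[2] = (2+6)%5 = 3 → [2, 6, 3, 0, 0]
i=3: vals[3] = (0+3)%5 = 3 → [2, 6, 3, 3, 0]
i=4: vals[4] = (0+3)%5 = 3 → [2, 6, 3, 3, 3]
sum = 17

17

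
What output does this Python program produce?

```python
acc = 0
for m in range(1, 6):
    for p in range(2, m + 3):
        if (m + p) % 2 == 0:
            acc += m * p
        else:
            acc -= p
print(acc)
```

m=1,p=2: odd sum, acc = 0-2 = -2
m=1,p=3: even sum, acc = (-2)+3 = 1
m=2,p=2: even sum, acc = 1+4 = 5
m=2,p=3: odd sum, acc = 5-3 = 2
m=2,p=4: even sum, acc = 2+8 = 10
m=3,p=2: odd sum, acc = 10-2 = 8
m=3,p=3: even sum, acc = 8+9 = 17
m=3,p=4: odd sum, acc = 17-4 = 13
m=3,p=5: even sum, acc = 13+15 = 28
m=4,p=2: even sum, acc = 28+8 = 36
m=4,p=3: odd sum, acc = 36-3 = 33
m=4,p=4: even sum, acc = 33+16 = 49
m=4,p=5: odd sum, acc = 49-5 = 44
m=4,p=6: even sum, acc = 44+24 = 68
m=5,p=2: odd sum, acc = 68-2 = 66
m=5,p=3: even sum, acc = 66+15 = 81
m=5,p=4: odd sum, acc = 81-4 = 77
m=5,p=5: even sum, acc = 77+25 = 102
m=5,p=6: odd sum, acc = 102-6 = 96
m=5,p=7: even sum, acc = 96+35 = 131

131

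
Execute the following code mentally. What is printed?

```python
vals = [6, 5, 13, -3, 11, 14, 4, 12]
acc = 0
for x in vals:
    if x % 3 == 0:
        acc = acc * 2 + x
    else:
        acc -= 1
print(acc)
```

x=6: %3==0, acc = 0*2+6 = 6
x=5: not %3==0, acc = 6-1 = 5
x=13: not %3==0, acc = 5-1 = 4
x=-3: %3==0, acc = 4*2+(-3) = 5
x=11: not %3==0, acc = 5-1 = 4
x=14: not %3==0, acc = 4-1 = 3
x=4: not %3==0, acc = 3-1 = 2
x=12: %3==0, acc = 2*2+12 = 16

16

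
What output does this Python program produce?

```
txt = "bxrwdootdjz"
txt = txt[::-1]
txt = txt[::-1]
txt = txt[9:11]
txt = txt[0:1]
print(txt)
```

j

reverse → 'zjdtoodwrxb'
reverse → 'bxrwdootdjz'
slice [9:11] → 'jz'
slice [0:1] → 'j'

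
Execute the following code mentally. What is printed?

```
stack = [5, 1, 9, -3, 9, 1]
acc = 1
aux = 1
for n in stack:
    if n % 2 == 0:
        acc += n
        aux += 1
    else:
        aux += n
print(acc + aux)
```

n=5: not even; aux=6
n=1: not even; aux=7
n=9: not even; aux=16
n=-3: not even; aux=13
n=9: not even; aux=22
n=1: not even; aux=23
acc+aux = 1+23 = 24

24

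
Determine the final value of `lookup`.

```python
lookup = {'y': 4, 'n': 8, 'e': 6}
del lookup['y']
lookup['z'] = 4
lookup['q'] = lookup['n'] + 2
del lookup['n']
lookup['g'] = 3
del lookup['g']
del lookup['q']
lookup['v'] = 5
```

{'e': 6, 'z': 4, 'v': 5}

del 'y' → {'n': 8, 'e': 6}
lookup['z'] = 4 → {'n': 8, 'e': 6, 'z': 4}
lookup['q'] = lookup['n']+2 = 10 → {'n': 8, 'e': 6, 'z': 4, 'q': 10}
del 'n' → {'e': 6, 'z': 4, 'q': 10}
lookup['g'] = 3 → {'e': 6, 'z': 4, 'q': 10, 'g': 3}
del 'g' → {'e': 6, 'z': 4, 'q': 10}
del 'q' → {'e': 6, 'z': 4}
lookup['v'] = 5 → {'e': 6, 'z': 4, 'v': 5}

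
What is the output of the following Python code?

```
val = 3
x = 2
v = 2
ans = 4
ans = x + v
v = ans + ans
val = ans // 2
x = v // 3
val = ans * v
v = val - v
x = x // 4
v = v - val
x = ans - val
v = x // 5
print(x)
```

-28

ans = 2+2 = 4
v = 4+4 = 8
val = 4//2 = 2
x = 8//3 = 2
val = 4*8 = 32
v = 32-8 = 24
x = 2//4 = 0
v = 24-32 = -8
x = 4-32 = -28
v = (-28)//5 = -6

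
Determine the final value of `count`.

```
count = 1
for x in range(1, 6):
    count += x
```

16

x=1: count = 1+1 = 2
x=2: count = 2+2 = 4
x=3: count = 4+3 = 7
x=4: count = 7+4 = 11
x=5: count = 11+5 = 16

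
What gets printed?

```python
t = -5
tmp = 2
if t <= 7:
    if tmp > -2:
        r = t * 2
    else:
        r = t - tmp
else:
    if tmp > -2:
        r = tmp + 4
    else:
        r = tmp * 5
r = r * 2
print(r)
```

-20

t=-5, tmp=2
t <= 7 is True; tmp > -2 is True
→ r = t * 2 = -10
r = (-10)*2 = -20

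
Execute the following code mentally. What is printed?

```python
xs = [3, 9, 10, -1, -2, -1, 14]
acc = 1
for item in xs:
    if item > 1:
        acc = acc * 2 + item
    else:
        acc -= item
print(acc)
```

item=3: >1, acc = 1*2+3 = 5
item=9: >1, acc = 5*2+9 = 19
item=10: >1, acc = 19*2+10 = 48
item=-1: not >1, acc = 48-(-1) = 49
item=-2: not >1, acc = 49-(-2) = 51
item=-1: not >1, acc = 51-(-1) = 52
item=14: >1, acc = 52*2+14 = 118

118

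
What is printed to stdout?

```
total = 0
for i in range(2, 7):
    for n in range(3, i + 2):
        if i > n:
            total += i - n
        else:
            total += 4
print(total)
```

i=2,n=3: not 2>3, total = 0+4 = 4
i=3,n=3: not 3>3, total = 4+4 = 8
i=3,n=4: not 3>4, total = 8+4 = 12
i=4,n=3: 4>3, total = 12+1 = 13
i=4,n=4: not 4>4, total = 13+4 = 17
i=4,n=5: not 4>5, total = 17+4 = 21
i=5,n=3: 5>3, total = 21+2 = 23
i=5,n=4: 5>4, total = 23+1 = 24
i=5,n=5: not 5>5, total = 24+4 = 28
i=5,n=6: not 5>6, total = 28+4 = 32
i=6,n=3: 6>3, total = 32+3 = 35
i=6,n=4: 6>4, total = 35+2 = 37
i=6,n=5: 6>5, total = 37+1 = 38
i=6,n=6: not 6>6, total = 38+4 = 42
i=6,n=7: not 6>7, total = 42+4 = 46

46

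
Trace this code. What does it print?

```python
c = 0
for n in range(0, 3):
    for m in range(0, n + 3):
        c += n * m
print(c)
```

n=0,m=0: c = 0+0 = 0
n=0,m=1: c = 0+0 = 0
n=0,m=2: c = 0+0 = 0
n=1,m=0: c = 0+0 = 0
n=1,m=1: c = 0+1 = 1
n=1,m=2: c = 1+2 = 3
n=1,m=3: c = 3+3 = 6
n=2,m=0: c = 6+0 = 6
n=2,m=1: c = 6+2 = 8
n=2,m=2: c = 8+4 = 12
n=2,m=3: c = 12+6 = 18
n=2,m=4: c = 18+8 = 26

26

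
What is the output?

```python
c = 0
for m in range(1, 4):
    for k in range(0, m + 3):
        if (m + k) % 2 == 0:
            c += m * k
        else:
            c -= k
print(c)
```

31

m=1,k=0: odd sum, c = 0-0 = 0
m=1,k=1: even sum, c = 0+1 = 1
m=1,k=2: odd sum, c = 1-2 = -1
m=1,k=3: even sum, c = (-1)+3 = 2
m=2,k=0: even sum, c = 2+0 = 2
m=2,k=1: odd sum, c = 2-1 = 1
m=2,k=2: even sum, c = 1+4 = 5
m=2,k=3: odd sum, c = 5-3 = 2
m=2,k=4: even sum, c = 2+8 = 10
m=3,k=0: odd sum, c = 10-0 = 10
m=3,k=1: even sum, c = 10+3 = 13
m=3,k=2: odd sum, c = 13-2 = 11
m=3,k=3: even sum, c = 11+9 = 20
m=3,k=4: odd sum, c = 20-4 = 16
m=3,k=5: even sum, c = 16+15 = 31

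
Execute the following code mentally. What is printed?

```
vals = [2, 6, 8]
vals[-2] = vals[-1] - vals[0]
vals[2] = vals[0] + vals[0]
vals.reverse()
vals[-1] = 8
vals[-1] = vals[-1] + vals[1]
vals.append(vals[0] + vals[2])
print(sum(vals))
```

vals[-2] = vals[-1]-vals[0] = 8-2 = 6 → [2, 6, 8]
vals[2] = vals[0]+vals[0] = 2+2 = 4 → [2, 6, 4]
reverse → [4, 6, 2]
vals[-1] = 8 → [4, 6, 8]
vals[-1] = vals[-1]+vals[1] = 8+6 = 14 → [4, 6, 14]
append vals[0]+vals[2] = 4+14 = 18 → [4, 6, 14, 18]
sum = 42

42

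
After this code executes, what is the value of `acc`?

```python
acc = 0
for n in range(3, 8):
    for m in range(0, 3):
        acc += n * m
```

75

n=3,m=0: acc = 0+0 = 0
n=3,m=1: acc = 0+3 = 3
n=3,m=2: acc = 3+6 = 9
n=4,m=0: acc = 9+0 = 9
n=4,m=1: acc = 9+4 = 13
n=4,m=2: acc = 13+8 = 21
n=5,m=0: acc = 21+0 = 21
n=5,m=1: acc = 21+5 = 26
n=5,m=2: acc = 26+10 = 36
n=6,m=0: acc = 36+0 = 36
n=6,m=1: acc = 36+6 = 42
n=6,m=2: acc = 42+12 = 54
n=7,m=0: acc = 54+0 = 54
n=7,m=1: acc = 54+7 = 61
n=7,m=2: acc = 61+14 = 75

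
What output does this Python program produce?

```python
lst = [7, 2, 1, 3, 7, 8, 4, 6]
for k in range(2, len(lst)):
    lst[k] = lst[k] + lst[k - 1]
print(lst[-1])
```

31

k=2: lst[2] = 1+2 = 3 → [7, 2, 3, 3, 7, 8, 4, 6]
k=3: lst[3] = 3+3 = 6 → [7, 2, 3, 6, 7, 8, 4, 6]
k=4: lst[4] = 7+6 = 13 → [7, 2, 3, 6, 13, 8, 4, 6]
k=5: lst[5] = 8+13 = 21 → [7, 2, 3, 6, 13, 21, 4, 6]
k=6: lst[6] = 4+21 = 25 → [7, 2, 3, 6, 13, 21, 25, 6]
k=7: lst[7] = 6+25 = 31 → [7, 2, 3, 6, 13, 21, 25, 31]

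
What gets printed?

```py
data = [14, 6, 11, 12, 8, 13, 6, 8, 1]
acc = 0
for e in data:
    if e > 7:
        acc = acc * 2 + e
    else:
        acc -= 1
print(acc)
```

751

e=14: >7, acc = 0*2+14 = 14
e=6: not >7, acc = 14-1 = 13
e=11: >7, acc = 13*2+11 = 37
e=12: >7, acc = 37*2+12 = 86
e=8: >7, acc = 86*2+8 = 180
e=13: >7, acc = 180*2+13 = 373
e=6: not >7, acc = 373-1 = 372
e=8: >7, acc = 372*2+8 = 752
e=1: not >7, acc = 752-1 = 751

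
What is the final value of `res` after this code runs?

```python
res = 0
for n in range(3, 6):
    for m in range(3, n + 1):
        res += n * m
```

97

n=3,m=3: res = 0+9 = 9
n=4,m=3: res = 9+12 = 21
n=4,m=4: res = 21+16 = 37
n=5,m=3: res = 37+15 = 52
n=5,m=4: res = 52+20 = 72
n=5,m=5: res = 72+25 = 97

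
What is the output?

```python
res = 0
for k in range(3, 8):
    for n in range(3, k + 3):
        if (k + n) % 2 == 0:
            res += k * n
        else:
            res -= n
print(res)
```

k=3,n=3: even sum, res = 0+9 = 9
k=3,n=4: odd sum, res = 9-4 = 5
k=3,n=5: even sum, res = 5+15 = 20
k=4,n=3: odd sum, res = 20-3 = 17
k=4,n=4: even sum, res = 17+16 = 33
k=4,n=5: odd sum, res = 33-5 = 28
k=4,n=6: even sum, res = 28+24 = 52
k=5,n=3: even sum, res = 52+15 = 67
k=5,n=4: odd sum, res = 67-4 = 63
k=5,n=5: even sum, res = 63+25 = 88
k=5,n=6: odd sum, res = 88-6 = 82
k=5,n=7: even sum, res = 82+35 = 117
k=6,n=3: odd sum, res = 117-3 = 114
k=6,n=4: even sum, res = 114+24 = 138
k=6,n=5: odd sum, res = 138-5 = 133
k=6,n=6: even sum, res = 133+36 = 169
k=6,n=7: odd sum, res = 169-7 = 162
k=6,n=8: even sum, res = 162+48 = 210
k=7,n=3: even sum, res = 210+21 = 231
k=7,n=4: odd sum, res = 231-4 = 227
k=7,n=5: even sum, res = 227+35 = 262
k=7,n=6: odd sum, res = 262-6 = 256
k=7,n=7: even sum, res = 256+49 = 305
k=7,n=8: odd sum, res = 305-8 = 297
k=7,n=9: even sum, res = 297+63 = 360

360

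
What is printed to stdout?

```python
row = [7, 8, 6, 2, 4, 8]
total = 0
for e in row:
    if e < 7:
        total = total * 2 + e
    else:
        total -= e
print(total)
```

-96

e=7: not <7, total = 0-7 = -7
e=8: not <7, total = (-7)-8 = -15
e=6: <7, total = (-15)*2+6 = -24
e=2: <7, total = (-24)*2+2 = -46
e=4: <7, total = (-46)*2+4 = -88
e=8: not <7, total = (-88)-8 = -96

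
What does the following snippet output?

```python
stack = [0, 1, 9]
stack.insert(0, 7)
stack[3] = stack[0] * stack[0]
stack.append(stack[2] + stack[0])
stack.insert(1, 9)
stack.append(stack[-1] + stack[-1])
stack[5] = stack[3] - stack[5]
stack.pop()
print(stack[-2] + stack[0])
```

56

insert 7 at 0 → [7, 0, 1, 9]
stack[3] = stack[0]*stack[0] = 7*7 = 49 → [7, 0, 1, 49]
append stack[2]+stack[0] = 1+7 = 8 → [7, 0, 1, 49, 8]
insert 9 at 1 → [7, 9, 0, 1, 49, 8]
append stack[-1]+stack[-1] = 8+8 = 16 → [7, 9, 0, 1, 49, 8, 16]
stack[5] = stack[3]-stack[5] = 1-8 = -7 → [7, 9, 0, 1, 49, -7, 16]
pop() removes 16 → [7, 9, 0, 1, 49, -7]
stack[-2]+stack[0] = 49+7 = 56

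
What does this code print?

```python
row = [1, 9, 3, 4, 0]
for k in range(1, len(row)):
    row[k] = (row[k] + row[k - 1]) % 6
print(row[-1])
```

5

k=1: row[1] = (9+1)%6 = 4 → [1, 4, 3, 4, 0]
k=2: row[2] = (3+4)%6 = 1 → [1, 4, 1, 4, 0]
k=3: row[3] = (4+1)%6 = 5 → [1, 4, 1, 5, 0]
k=4: row[4] = (0+5)%6 = 5 → [1, 4, 1, 5, 5]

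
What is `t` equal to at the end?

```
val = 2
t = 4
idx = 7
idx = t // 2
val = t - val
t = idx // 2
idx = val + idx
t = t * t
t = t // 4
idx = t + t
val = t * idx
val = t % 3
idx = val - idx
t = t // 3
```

0

idx = 4//2 = 2
val = 4-2 = 2
t = 2//2 = 1
idx = 2+2 = 4
t = 1*1 = 1
t = 1//4 = 0
idx = 0+0 = 0
val = 0*0 = 0
val = 0%3 = 0
idx = 0-0 = 0
t = 0//3 = 0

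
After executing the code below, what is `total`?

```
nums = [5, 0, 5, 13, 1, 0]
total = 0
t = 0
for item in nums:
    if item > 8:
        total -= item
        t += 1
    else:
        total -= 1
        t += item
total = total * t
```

-216

item=5: not >8, total = 0-1 = -1; t=5
item=0: not >8, total = (-1)-1 = -2; t=5
item=5: not >8, total = (-2)-1 = -3; t=10
item=13: >8, total = (-3)-13 = -16; t=11
item=1: not >8, total = (-16)-1 = -17; t=12
item=0: not >8, total = (-17)-1 = -18; t=12
total*t = (-18)*12 = -216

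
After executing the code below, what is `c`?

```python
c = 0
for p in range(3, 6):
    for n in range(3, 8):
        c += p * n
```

300

p=3,n=3: c = 0+9 = 9
p=3,n=4: c = 9+12 = 21
p=3,n=5: c = 21+15 = 36
p=3,n=6: c = 36+18 = 54
p=3,n=7: c = 54+21 = 75
p=4,n=3: c = 75+12 = 87
p=4,n=4: c = 87+16 = 103
p=4,n=5: c = 103+20 = 123
p=4,n=6: c = 123+24 = 147
p=4,n=7: c = 147+28 = 175
p=5,n=3: c = 175+15 = 190
p=5,n=4: c = 190+20 = 210
p=5,n=5: c = 210+25 = 235
p=5,n=6: c = 235+30 = 265
p=5,n=7: c = 265+35 = 300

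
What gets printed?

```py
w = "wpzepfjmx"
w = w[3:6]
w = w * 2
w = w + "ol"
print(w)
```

slice [3:6] → 'epf'
repeat ×2 → 'epfepf'
+ 'ol' → 'epfepfol'

epfepfol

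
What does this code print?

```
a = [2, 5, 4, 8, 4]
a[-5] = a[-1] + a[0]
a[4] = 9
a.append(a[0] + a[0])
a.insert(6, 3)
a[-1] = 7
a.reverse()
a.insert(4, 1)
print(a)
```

[7, 12, 9, 8, 1, 4, 5, 6]

a[-5] = a[-1]+a[0] = 4+2 = 6 → [6, 5, 4, 8, 4]
a[4] = 9 → [6, 5, 4, 8, 9]
append a[0]+a[0] = 6+6 = 12 → [6, 5, 4, 8, 9, 12]
insert 3 at 6 → [6, 5, 4, 8, 9, 12, 3]
a[-1] = 7 → [6, 5, 4, 8, 9, 12, 7]
reverse → [7, 12, 9, 8, 4, 5, 6]
insert 1 at 4 → [7, 12, 9, 8, 1, 4, 5, 6]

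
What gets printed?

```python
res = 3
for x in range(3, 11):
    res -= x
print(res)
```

-49

x=3: res = 3-3 = 0
x=4: res = 0-4 = -4
x=5: res = (-4)-5 = -9
x=6: res = (-9)-6 = -15
x=7: res = (-15)-7 = -22
x=8: res = (-22)-8 = -30
x=9: res = (-30)-9 = -39
x=10: res = (-39)-10 = -49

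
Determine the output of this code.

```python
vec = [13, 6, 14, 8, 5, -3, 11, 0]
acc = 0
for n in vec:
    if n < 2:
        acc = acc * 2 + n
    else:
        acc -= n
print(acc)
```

n=13: not <2, acc = 0-13 = -13
n=6: not <2, acc = (-13)-6 = -19
n=14: not <2, acc = (-19)-14 = -33
n=8: not <2, acc = (-33)-8 = -41
n=5: not <2, acc = (-41)-5 = -46
n=-3: <2, acc = (-46)*2+(-3) = -95
n=11: not <2, acc = (-95)-11 = -106
n=0: <2, acc = (-106)*2+0 = -212

-212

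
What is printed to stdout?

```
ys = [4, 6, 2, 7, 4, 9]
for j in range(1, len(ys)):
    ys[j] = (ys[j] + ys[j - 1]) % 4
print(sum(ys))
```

j=1: ys[1] = (6+4)%4 = 2 → [4, 2, 2, 7, 4, 9]
j=2: ys[2] = (2+2)%4 = 0 → [4, 2, 0, 7, 4, 9]
j=3: ys[3] = (7+0)%4 = 3 → [4, 2, 0, 3, 4, 9]
j=4: ys[4] = (4+3)%4 = 3 → [4, 2, 0, 3, 3, 9]
j=5: ys[5] = (9+3)%4 = 0 → [4, 2, 0, 3, 3, 0]
sum = 12

12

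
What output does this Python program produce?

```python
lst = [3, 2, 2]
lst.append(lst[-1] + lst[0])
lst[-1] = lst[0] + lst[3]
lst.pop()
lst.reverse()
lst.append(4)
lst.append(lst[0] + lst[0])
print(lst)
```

[2, 2, 3, 4, 4]

append lst[-1]+lst[0] = 2+3 = 5 → [3, 2, 2, 5]
lst[-1] = lst[0]+lst[3] = 3+5 = 8 → [3, 2, 2, 8]
pop() removes 8 → [3, 2, 2]
reverse → [2, 2, 3]
append 4 → [2, 2, 3, 4]
append lst[0]+lst[0] = 2+2 = 4 → [2, 2, 3, 4, 4]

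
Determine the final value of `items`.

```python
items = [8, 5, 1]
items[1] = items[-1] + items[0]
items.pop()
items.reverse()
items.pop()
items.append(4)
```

items[1] = items[-1]+items[0] = 1+8 = 9 → [8, 9, 1]
pop() removes 1 → [8, 9]
reverse → [9, 8]
pop() removes 8 → [9]
append 4 → [9, 4]

[9, 4]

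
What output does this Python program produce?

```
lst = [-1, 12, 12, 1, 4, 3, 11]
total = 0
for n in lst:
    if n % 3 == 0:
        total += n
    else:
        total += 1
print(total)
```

31

n=-1: not %3==0, total = 0+1 = 1
n=12: %3==0, total = 1+12 = 13
n=12: %3==0, total = 13+12 = 25
n=1: not %3==0, total = 25+1 = 26
n=4: not %3==0, total = 26+1 = 27
n=3: %3==0, total = 27+3 = 30
n=11: not %3==0, total = 30+1 = 31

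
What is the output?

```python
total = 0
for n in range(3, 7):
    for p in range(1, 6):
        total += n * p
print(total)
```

270

n=3,p=1: total = 0+3 = 3
n=3,p=2: total = 3+6 = 9
n=3,p=3: total = 9+9 = 18
n=3,p=4: total = 18+12 = 30
n=3,p=5: total = 30+15 = 45
n=4,p=1: total = 45+4 = 49
n=4,p=2: total = 49+8 = 57
n=4,p=3: total = 57+12 = 69
n=4,p=4: total = 69+16 = 85
n=4,p=5: total = 85+20 = 105
n=5,p=1: total = 105+5 = 110
n=5,p=2: total = 110+10 = 120
n=5,p=3: total = 120+15 = 135
n=5,p=4: total = 135+20 = 155
n=5,p=5: total = 155+25 = 180
n=6,p=1: total = 180+6 = 186
n=6,p=2: total = 186+12 = 198
n=6,p=3: total = 198+18 = 216
n=6,p=4: total = 216+24 = 240
n=6,p=5: total = 240+30 = 270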